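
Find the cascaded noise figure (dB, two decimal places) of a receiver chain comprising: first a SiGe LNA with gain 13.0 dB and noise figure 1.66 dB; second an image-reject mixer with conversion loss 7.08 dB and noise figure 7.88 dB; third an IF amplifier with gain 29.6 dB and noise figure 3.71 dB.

Convert to linear (a loss of L dB is a gain of −L dB): F_i = 10^(NF_i/10), G_i = 10^(G_i,dB/10)
  Stage 1: F_1 = 10^(1.66/10) = 1.466, G_1 = 10^(13.0/10) = 19.95
  Stage 2: F_2 = 10^(7.88/10) = 6.138, G_2 = 10^(−7.08/10) = 0.1959
  Stage 3: F_3 = 10^(3.71/10) = 2.350, G_3 = 10^(29.6/10) = 912.0
Friis cascade:
  F = 1.466 + (6.138 − 1)/19.95 + (2.350 − 1)/3.908 = 2.068
NF = 10 log₁₀(2.068) = 3.16 dB

3.16 dB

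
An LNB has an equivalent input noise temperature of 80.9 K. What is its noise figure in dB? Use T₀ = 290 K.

1.07 dB

F = 1 + T_e/T₀ = 1 + 80.9/290 = 1.27897
NF = 10 log₁₀(1.27897) = 1.07 dB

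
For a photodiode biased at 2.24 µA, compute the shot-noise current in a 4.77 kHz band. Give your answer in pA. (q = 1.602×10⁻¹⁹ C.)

58.5 pA

I_n = √(2qI·B)
2qI·B = 2 × 1.602×10⁻¹⁹ × 2.24×10⁻⁶ × 4.77×10³ = 3.42×10⁻²¹ A²
I_n = √(3.42×10⁻²¹) = 5.85×10⁻¹¹ A = 58.5 pA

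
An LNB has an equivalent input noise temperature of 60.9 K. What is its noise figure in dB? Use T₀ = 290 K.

F = 1 + T_e/T₀ = 1 + 60.9/290 = 1.21
NF = 10 log₁₀(1.21) = 0.828 dB

0.828 dB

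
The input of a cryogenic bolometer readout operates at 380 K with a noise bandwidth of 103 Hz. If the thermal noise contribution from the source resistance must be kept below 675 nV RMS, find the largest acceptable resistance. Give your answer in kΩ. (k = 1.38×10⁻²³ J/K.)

Johnson–Nyquist: V_n = √(4kTRB) ⇒ R = V_n² / (4kTB)
4kTB = 4 × 1.38×10⁻²³ × 380 × 1.03×10² = 2.16×10⁻¹⁸
R = (6.75×10⁻⁷)² / 2.16×10⁻¹⁸ = 2.11×10⁵ Ω = 211 kΩ

211 kΩ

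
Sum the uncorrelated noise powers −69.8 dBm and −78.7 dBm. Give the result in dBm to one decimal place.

Convert to linear, add, convert back:
P₁ = 1.05×10⁻¹⁰ W, P₂ = 1.35×10⁻¹¹ W
P_tot = 1.18×10⁻¹⁰ W → 10 log₁₀(P_tot / 10⁻³) = −69.3 dBm

−69.3 dBm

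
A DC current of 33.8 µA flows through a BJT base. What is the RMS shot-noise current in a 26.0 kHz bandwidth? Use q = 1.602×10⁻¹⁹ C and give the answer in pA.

531 pA

I_n = √(2qI·B)
2qI·B = 2 × 1.602×10⁻¹⁹ × 3.38×10⁻⁵ × 2.60×10⁴ = 2.82×10⁻¹⁹ A²
I_n = √(2.82×10⁻¹⁹) = 5.31×10⁻¹⁰ A = 531 pA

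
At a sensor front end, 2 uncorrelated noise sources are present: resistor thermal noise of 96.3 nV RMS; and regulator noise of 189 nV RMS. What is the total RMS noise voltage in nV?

Uncorrelated sources add in power (mean-square): V_tot = √(ΣV_i²)
V_tot = √[(9.63×10⁻⁸)² + (1.89×10⁻⁷)²] = 2.12×10⁻⁷ V = 212 nV

212 nV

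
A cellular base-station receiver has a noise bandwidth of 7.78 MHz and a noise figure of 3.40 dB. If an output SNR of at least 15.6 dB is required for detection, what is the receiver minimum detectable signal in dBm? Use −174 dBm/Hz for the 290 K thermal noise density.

Sensitivity = −174 + 10 log₁₀(B) + NF + SNR_min
= −174 + 68.91 + 3.40 + 15.6
= −86.09 dBm → −86.1 dBm

−86.1 dBm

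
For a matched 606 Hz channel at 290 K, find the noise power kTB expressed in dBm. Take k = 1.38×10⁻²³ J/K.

−146.2 dBm

P_n = kTB = 1.38×10⁻²³ × 290 × 6.06×10² = 2.43×10⁻¹⁸ W
In dBm: 10 log₁₀(2.43×10⁻¹⁸ / 10⁻³) = −146.2 dBm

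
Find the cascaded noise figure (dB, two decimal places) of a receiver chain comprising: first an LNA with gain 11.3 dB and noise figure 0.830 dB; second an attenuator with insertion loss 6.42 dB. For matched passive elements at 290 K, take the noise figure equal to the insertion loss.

1.65 dB

Convert to linear (a loss of L dB is a gain of −L dB): F_i = 10^(NF_i/10), G_i = 10^(G_i,dB/10)
  Stage 1: F_1 = 10^(0.830/10) = 1.211, G_1 = 10^(11.3/10) = 13.49
  Stage 2: F_2 = 10^(6.42/10) = 4.385, G_2 = 10^(−6.42/10) = 0.2280
Friis cascade:
  F = 1.211 + (4.385 − 1)/13.49 = 1.462
NF = 10 log₁₀(1.462) = 1.65 dB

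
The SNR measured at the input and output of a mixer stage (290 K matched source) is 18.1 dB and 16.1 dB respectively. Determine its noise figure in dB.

2.0 dB

NF (dB) = SNR_in(dB) − SNR_out(dB) when the source is at T₀
NF = 18.1 − 16.1 = 2.0 dB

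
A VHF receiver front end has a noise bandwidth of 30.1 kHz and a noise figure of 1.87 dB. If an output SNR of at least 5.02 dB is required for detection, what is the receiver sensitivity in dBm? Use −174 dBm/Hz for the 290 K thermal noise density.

−122.3 dBm

Sensitivity = −174 + 10 log₁₀(B) + NF + SNR_min
= −174 + 44.79 + 1.87 + 5.02
= −122.32 dBm → −122.3 dBm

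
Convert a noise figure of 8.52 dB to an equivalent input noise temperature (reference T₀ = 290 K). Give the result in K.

1773 K

F = 10^(8.52/10) = 7.11214
T_e = (F − 1)·T₀ = (7.11214 − 1) × 290 = 1773 K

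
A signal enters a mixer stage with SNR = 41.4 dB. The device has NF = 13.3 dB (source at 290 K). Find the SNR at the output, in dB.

By definition F = SNR_in/SNR_out, so in dB: SNR_out = SNR_in − NF
SNR_out = 41.4 − 13.3 = 28.1 dB

28.1 dB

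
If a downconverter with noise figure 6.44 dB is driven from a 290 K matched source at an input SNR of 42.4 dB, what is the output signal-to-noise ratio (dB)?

By definition F = SNR_in/SNR_out, so in dB: SNR_out = SNR_in − NF
SNR_out = 42.4 − 6.44 = 35.96 dB

35.96 dB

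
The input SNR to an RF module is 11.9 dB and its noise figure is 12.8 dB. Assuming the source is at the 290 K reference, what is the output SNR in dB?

By definition F = SNR_in/SNR_out, so in dB: SNR_out = SNR_in − NF
SNR_out = 11.9 − 12.8 = −0.9 dB

−0.9 dB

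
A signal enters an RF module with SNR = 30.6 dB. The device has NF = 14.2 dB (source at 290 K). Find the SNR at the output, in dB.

By definition F = SNR_in/SNR_out, so in dB: SNR_out = SNR_in − NF
SNR_out = 30.6 − 14.2 = 16.4 dB

16.4 dB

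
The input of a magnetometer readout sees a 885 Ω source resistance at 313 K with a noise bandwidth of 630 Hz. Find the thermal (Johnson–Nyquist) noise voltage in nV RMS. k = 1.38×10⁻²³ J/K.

V_n = √(4kTRB)
4kTRB = 4 × 1.38×10⁻²³ × 313 × 8.85×10² × 6.30×10² = 9.63×10⁻¹⁵ V²
V_n = √(9.63×10⁻¹⁵) = 9.81×10⁻⁸ V = 98.1 nV

98.1 nV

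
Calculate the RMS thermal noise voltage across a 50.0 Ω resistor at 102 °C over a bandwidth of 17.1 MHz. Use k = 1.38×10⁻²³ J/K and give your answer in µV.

4.21 µV

T = 102 °C + 273.15 = 375.15 K
V_n = √(4kTRB)
4kTRB = 4 × 1.38×10⁻²³ × 375.15 × 5.00×10¹ × 1.71×10⁷ = 1.77×10⁻¹¹ V²
V_n = √(1.77×10⁻¹¹) = 4.21×10⁻⁶ V = 4.21 µV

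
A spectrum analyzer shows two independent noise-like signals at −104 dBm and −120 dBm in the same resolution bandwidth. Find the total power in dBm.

−103.9 dBm

Convert to linear, add, convert back:
P₁ = 3.98×10⁻¹⁴ W, P₂ = 1.00×10⁻¹⁵ W
P_tot = 4.08×10⁻¹⁴ W → 10 log₁₀(P_tot / 10⁻³) = −103.9 dBm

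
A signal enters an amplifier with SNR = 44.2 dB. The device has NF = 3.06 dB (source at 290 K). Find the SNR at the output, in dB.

By definition F = SNR_in/SNR_out, so in dB: SNR_out = SNR_in − NF
SNR_out = 44.2 − 3.06 = 41.14 dB

41.14 dB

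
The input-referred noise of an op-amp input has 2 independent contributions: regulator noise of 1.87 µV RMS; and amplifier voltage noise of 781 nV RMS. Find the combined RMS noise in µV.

2.03 µV

Uncorrelated sources add in power (mean-square): V_tot = √(ΣV_i²)
V_tot = √[(1.87×10⁻⁶)² + (7.81×10⁻⁷)²] = 2.03×10⁻⁶ V = 2.03 µV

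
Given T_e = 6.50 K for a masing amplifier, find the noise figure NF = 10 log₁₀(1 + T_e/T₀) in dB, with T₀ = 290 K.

F = 1 + T_e/T₀ = 1 + 6.50/290 = 1.02241
NF = 10 log₁₀(1.02241) = 0.096 dB

0.096 dB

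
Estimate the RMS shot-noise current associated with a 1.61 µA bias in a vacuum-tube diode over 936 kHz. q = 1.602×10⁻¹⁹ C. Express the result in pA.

I_n = √(2qI·B)
2qI·B = 2 × 1.602×10⁻¹⁹ × 1.61×10⁻⁶ × 9.36×10⁵ = 4.83×10⁻¹⁹ A²
I_n = √(4.83×10⁻¹⁹) = 6.95×10⁻¹⁰ A = 695 pA

695 pA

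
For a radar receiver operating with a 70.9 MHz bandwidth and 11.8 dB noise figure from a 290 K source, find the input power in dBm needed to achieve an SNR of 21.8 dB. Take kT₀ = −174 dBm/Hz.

−61.9 dBm

Sensitivity = −174 + 10 log₁₀(B) + NF + SNR_min
= −174 + 78.51 + 11.8 + 21.8
= −61.89 dBm → −61.9 dBm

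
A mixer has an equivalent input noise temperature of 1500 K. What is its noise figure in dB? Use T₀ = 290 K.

7.90 dB

F = 1 + T_e/T₀ = 1 + 1500/290 = 6.17241
NF = 10 log₁₀(6.17241) = 7.90 dB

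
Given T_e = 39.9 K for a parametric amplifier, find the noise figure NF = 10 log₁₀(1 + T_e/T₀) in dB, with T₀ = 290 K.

F = 1 + T_e/T₀ = 1 + 39.9/290 = 1.13759
NF = 10 log₁₀(1.13759) = 0.560 dB

0.560 dB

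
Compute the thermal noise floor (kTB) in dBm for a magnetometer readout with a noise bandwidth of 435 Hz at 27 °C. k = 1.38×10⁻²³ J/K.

−147.4 dBm

T = 27 °C + 273.15 = 300.15 K
P_n = kTB = 1.38×10⁻²³ × 300.15 × 4.35×10² = 1.80×10⁻¹⁸ W
In dBm: 10 log₁₀(1.80×10⁻¹⁸ / 10⁻³) = −147.4 dBm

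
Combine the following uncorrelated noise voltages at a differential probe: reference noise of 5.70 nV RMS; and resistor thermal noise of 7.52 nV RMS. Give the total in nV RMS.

Uncorrelated sources add in power (mean-square): V_tot = √(ΣV_i²)
V_tot = √[(5.70×10⁻⁹)² + (7.52×10⁻⁹)²] = 9.44×10⁻⁹ V = 9.44 nV

9.44 nV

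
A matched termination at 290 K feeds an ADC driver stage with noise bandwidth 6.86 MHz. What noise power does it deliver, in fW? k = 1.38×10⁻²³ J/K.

27.5 fW

P_n = kTB = 1.38×10⁻²³ × 290 × 6.86×10⁶ = 2.75×10⁻¹⁴ W = 27.5 fW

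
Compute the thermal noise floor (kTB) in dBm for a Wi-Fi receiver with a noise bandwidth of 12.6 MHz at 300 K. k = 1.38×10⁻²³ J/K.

−102.8 dBm

P_n = kTB = 1.38×10⁻²³ × 300 × 1.26×10⁷ = 5.22×10⁻¹⁴ W
In dBm: 10 log₁₀(5.22×10⁻¹⁴ / 10⁻³) = −102.8 dBm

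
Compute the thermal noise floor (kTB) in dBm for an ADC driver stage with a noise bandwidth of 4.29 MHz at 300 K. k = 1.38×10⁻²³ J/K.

P_n = kTB = 1.38×10⁻²³ × 300 × 4.29×10⁶ = 1.78×10⁻¹⁴ W
In dBm: 10 log₁₀(1.78×10⁻¹⁴ / 10⁻³) = −107.5 dBm

−107.5 dBm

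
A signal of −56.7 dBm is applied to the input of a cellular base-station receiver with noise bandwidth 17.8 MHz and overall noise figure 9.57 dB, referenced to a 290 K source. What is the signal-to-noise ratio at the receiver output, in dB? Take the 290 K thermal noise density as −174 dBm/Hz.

35.2 dB

Noise floor: N = −174 + 10 log₁₀(B) + NF
10 log₁₀(1.78×10⁷) = 72.5 dB
N = −174 + 72.5 + 9.57 = −91.93 dBm
SNR = P_sig − N = −56.7 − (−91.93) = 35.23 dB → 35.2 dB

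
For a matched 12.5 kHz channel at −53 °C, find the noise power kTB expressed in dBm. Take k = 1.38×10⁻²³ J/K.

−134.2 dBm

T = −53 °C + 273.15 = 220.15 K
P_n = kTB = 1.38×10⁻²³ × 220.15 × 1.25×10⁴ = 3.80×10⁻¹⁷ W
In dBm: 10 log₁₀(3.80×10⁻¹⁷ / 10⁻³) = −134.2 dBm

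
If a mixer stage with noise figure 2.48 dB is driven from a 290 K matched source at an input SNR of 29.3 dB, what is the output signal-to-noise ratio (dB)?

26.82 dB

By definition F = SNR_in/SNR_out, so in dB: SNR_out = SNR_in − NF
SNR_out = 29.3 − 2.48 = 26.82 dB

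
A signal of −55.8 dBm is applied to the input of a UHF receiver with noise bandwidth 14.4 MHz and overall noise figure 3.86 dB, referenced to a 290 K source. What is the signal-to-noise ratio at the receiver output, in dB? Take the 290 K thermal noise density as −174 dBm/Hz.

42.8 dB

Noise floor: N = −174 + 10 log₁₀(B) + NF
10 log₁₀(1.44×10⁷) = 71.58 dB
N = −174 + 71.58 + 3.86 = −98.56 dBm
SNR = P_sig − N = −55.8 − (−98.56) = 42.76 dB → 42.8 dB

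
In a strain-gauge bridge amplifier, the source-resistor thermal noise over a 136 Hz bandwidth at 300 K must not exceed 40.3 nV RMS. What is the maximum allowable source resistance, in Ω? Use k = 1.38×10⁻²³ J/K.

Johnson–Nyquist: V_n = √(4kTRB) ⇒ R = V_n² / (4kTB)
4kTB = 4 × 1.38×10⁻²³ × 300 × 1.36×10² = 2.25×10⁻¹⁸
R = (4.03×10⁻⁸)² / 2.25×10⁻¹⁸ = 7.21×10² Ω = 721 Ω

721 Ω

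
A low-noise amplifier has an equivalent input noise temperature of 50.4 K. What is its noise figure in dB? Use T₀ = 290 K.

0.696 dB

F = 1 + T_e/T₀ = 1 + 50.4/290 = 1.17379
NF = 10 log₁₀(1.17379) = 0.696 dB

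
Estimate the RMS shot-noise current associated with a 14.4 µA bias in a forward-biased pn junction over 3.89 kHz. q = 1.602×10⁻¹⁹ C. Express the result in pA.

134 pA

I_n = √(2qI·B)
2qI·B = 2 × 1.602×10⁻¹⁹ × 1.44×10⁻⁵ × 3.89×10³ = 1.79×10⁻²⁰ A²
I_n = √(1.79×10⁻²⁰) = 1.34×10⁻¹⁰ A = 134 pA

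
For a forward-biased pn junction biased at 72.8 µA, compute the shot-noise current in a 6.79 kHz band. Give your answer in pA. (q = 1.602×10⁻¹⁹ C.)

398 pA

I_n = √(2qI·B)
2qI·B = 2 × 1.602×10⁻¹⁹ × 7.28×10⁻⁵ × 6.79×10³ = 1.58×10⁻¹⁹ A²
I_n = √(1.58×10⁻¹⁹) = 3.98×10⁻¹⁰ A = 398 pA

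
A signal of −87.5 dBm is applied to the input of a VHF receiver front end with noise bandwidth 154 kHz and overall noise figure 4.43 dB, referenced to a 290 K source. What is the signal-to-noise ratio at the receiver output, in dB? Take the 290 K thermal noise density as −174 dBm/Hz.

Noise floor: N = −174 + 10 log₁₀(B) + NF
10 log₁₀(1.54×10⁵) = 51.88 dB
N = −174 + 51.88 + 4.43 = −117.69 dBm
SNR = P_sig − N = −87.5 − (−117.69) = 30.19 dB → 30.2 dB

30.2 dB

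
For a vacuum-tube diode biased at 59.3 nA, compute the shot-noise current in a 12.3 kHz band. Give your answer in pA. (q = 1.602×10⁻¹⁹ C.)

15.3 pA

I_n = √(2qI·B)
2qI·B = 2 × 1.602×10⁻¹⁹ × 5.93×10⁻⁸ × 1.23×10⁴ = 2.34×10⁻²² A²
I_n = √(2.34×10⁻²²) = 1.53×10⁻¹¹ A = 15.3 pA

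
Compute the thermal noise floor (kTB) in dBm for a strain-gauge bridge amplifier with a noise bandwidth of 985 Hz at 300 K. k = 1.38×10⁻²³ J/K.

P_n = kTB = 1.38×10⁻²³ × 300 × 9.85×10² = 4.08×10⁻¹⁸ W
In dBm: 10 log₁₀(4.08×10⁻¹⁸ / 10⁻³) = −143.9 dBm

−143.9 dBm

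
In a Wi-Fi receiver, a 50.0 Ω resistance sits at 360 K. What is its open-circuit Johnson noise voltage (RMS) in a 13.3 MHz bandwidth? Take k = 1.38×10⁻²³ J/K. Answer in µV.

V_n = √(4kTRB)
4kTRB = 4 × 1.38×10⁻²³ × 360 × 5.00×10¹ × 1.33×10⁷ = 1.32×10⁻¹¹ V²
V_n = √(1.32×10⁻¹¹) = 3.64×10⁻⁶ V = 3.64 µV

3.64 µV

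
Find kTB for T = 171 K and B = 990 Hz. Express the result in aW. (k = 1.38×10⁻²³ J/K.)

2.34 aW

P_n = kTB = 1.38×10⁻²³ × 171 × 9.90×10² = 2.34×10⁻¹⁸ W = 2.34 aW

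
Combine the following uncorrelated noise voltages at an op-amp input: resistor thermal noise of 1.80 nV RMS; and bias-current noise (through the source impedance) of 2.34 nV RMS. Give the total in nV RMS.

2.95 nV

Uncorrelated sources add in power (mean-square): V_tot = √(ΣV_i²)
V_tot = √[(1.80×10⁻⁹)² + (2.34×10⁻⁹)²] = 2.95×10⁻⁹ V = 2.95 nV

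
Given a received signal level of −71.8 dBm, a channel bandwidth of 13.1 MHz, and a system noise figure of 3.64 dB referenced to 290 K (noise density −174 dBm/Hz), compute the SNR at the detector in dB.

Noise floor: N = −174 + 10 log₁₀(B) + NF
10 log₁₀(1.31×10⁷) = 71.17 dB
N = −174 + 71.17 + 3.64 = −99.19 dBm
SNR = P_sig − N = −71.8 − (−99.19) = 27.39 dB → 27.4 dB

27.4 dB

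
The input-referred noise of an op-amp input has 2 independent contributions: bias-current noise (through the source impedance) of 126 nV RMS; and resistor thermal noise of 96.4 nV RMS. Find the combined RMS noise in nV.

159 nV

Uncorrelated sources add in power (mean-square): V_tot = √(ΣV_i²)
V_tot = √[(1.26×10⁻⁷)² + (9.64×10⁻⁸)²] = 1.59×10⁻⁷ V = 159 nV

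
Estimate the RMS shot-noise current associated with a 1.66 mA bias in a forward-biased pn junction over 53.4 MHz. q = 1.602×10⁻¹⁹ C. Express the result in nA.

I_n = √(2qI·B)
2qI·B = 2 × 1.602×10⁻¹⁹ × 1.66×10⁻³ × 5.34×10⁷ = 2.84×10⁻¹⁴ A²
I_n = √(2.84×10⁻¹⁴) = 1.69×10⁻⁷ A = 169 nA

169 nA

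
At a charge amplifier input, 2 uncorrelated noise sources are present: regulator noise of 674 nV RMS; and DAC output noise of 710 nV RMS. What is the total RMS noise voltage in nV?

979 nV

Uncorrelated sources add in power (mean-square): V_tot = √(ΣV_i²)
V_tot = √[(6.74×10⁻⁷)² + (7.10×10⁻⁷)²] = 9.79×10⁻⁷ V = 979 nV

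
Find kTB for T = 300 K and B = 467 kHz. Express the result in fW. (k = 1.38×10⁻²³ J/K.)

1.93 fW

P_n = kTB = 1.38×10⁻²³ × 300 × 4.67×10⁵ = 1.93×10⁻¹⁵ W = 1.93 fW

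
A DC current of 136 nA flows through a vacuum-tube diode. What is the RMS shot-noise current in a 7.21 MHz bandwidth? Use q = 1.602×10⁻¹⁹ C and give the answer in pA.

561 pA

I_n = √(2qI·B)
2qI·B = 2 × 1.602×10⁻¹⁹ × 1.36×10⁻⁷ × 7.21×10⁶ = 3.14×10⁻¹⁹ A²
I_n = √(3.14×10⁻¹⁹) = 5.61×10⁻¹⁰ A = 561 pA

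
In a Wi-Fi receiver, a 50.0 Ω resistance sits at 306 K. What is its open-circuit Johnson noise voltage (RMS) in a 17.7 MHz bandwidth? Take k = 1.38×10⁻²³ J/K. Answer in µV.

V_n = √(4kTRB)
4kTRB = 4 × 1.38×10⁻²³ × 306 × 5.00×10¹ × 1.77×10⁷ = 1.49×10⁻¹¹ V²
V_n = √(1.49×10⁻¹¹) = 3.87×10⁻⁶ V = 3.87 µV

3.87 µV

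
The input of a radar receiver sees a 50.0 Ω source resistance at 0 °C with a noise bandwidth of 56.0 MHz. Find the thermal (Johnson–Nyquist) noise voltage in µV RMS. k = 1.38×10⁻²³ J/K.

T = 0 °C + 273.15 = 273.15 K
V_n = √(4kTRB)
4kTRB = 4 × 1.38×10⁻²³ × 273.15 × 5.00×10¹ × 5.60×10⁷ = 4.22×10⁻¹¹ V²
V_n = √(4.22×10⁻¹¹) = 6.50×10⁻⁶ V = 6.50 µV

6.50 µV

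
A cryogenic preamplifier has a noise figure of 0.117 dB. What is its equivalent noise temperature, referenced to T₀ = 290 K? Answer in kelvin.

7.92 K

F = 10^(0.117/10) = 1.02731
T_e = (F − 1)·T₀ = (1.02731 − 1) × 290 = 7.92 K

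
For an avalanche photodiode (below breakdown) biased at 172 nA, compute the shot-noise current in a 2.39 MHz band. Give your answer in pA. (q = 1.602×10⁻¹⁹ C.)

363 pA

I_n = √(2qI·B)
2qI·B = 2 × 1.602×10⁻¹⁹ × 1.72×10⁻⁷ × 2.39×10⁶ = 1.32×10⁻¹⁹ A²
I_n = √(1.32×10⁻¹⁹) = 3.63×10⁻¹⁰ A = 363 pA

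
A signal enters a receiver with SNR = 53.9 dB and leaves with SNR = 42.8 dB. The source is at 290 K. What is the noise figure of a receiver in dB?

11.1 dB

NF (dB) = SNR_in(dB) − SNR_out(dB) when the source is at T₀
NF = 53.9 − 42.8 = 11.1 dB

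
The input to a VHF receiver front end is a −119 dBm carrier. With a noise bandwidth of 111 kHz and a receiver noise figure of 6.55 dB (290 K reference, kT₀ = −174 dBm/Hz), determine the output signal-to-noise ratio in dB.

Noise floor: N = −174 + 10 log₁₀(B) + NF
10 log₁₀(1.11×10⁵) = 50.45 dB
N = −174 + 50.45 + 6.55 = −117.00 dBm
SNR = P_sig − N = −119 − (−117.00) = −2.00 dB → −2.0 dB

−2.0 dB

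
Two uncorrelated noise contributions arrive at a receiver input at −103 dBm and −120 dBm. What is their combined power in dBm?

−102.9 dBm

Convert to linear, add, convert back:
P₁ = 5.01×10⁻¹⁴ W, P₂ = 1.00×10⁻¹⁵ W
P_tot = 5.11×10⁻¹⁴ W → 10 log₁₀(P_tot / 10⁻³) = −102.9 dBm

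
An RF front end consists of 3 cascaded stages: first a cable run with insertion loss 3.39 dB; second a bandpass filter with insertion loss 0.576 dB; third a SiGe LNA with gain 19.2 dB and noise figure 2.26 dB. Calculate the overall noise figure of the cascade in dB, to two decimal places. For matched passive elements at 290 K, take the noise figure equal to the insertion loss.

Convert to linear (a loss of L dB is a gain of −L dB): F_i = 10^(NF_i/10), G_i = 10^(G_i,dB/10)
  Stage 1: F_1 = 10^(3.39/10) = 2.183, G_1 = 10^(−3.39/10) = 0.4581
  Stage 2: F_2 = 10^(0.576/10) = 1.142, G_2 = 10^(−0.576/10) = 0.8758
  Stage 3: F_3 = 10^(2.26/10) = 1.683, G_3 = 10^(19.2/10) = 83.18
Friis cascade:
  F = 2.183 + (1.142 − 1)/0.4581 + (1.683 − 1)/0.4012 = 4.194
NF = 10 log₁₀(4.194) = 6.23 dB

6.23 dB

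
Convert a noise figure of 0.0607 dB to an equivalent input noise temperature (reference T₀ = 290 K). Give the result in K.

4.08 K

F = 10^(0.0607/10) = 1.01407
T_e = (F − 1)·T₀ = (1.01407 − 1) × 290 = 4.08 K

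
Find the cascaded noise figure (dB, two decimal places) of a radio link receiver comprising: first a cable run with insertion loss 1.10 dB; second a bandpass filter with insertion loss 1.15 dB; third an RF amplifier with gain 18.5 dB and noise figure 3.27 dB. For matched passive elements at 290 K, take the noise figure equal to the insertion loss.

5.52 dB

Convert to linear (a loss of L dB is a gain of −L dB): F_i = 10^(NF_i/10), G_i = 10^(G_i,dB/10)
  Stage 1: F_1 = 10^(1.10/10) = 1.288, G_1 = 10^(−1.10/10) = 0.7762
  Stage 2: F_2 = 10^(1.15/10) = 1.303, G_2 = 10^(−1.15/10) = 0.7674
  Stage 3: F_3 = 10^(3.27/10) = 2.123, G_3 = 10^(18.5/10) = 70.79
Friis cascade:
  F = 1.288 + (1.303 − 1)/0.7762 + (2.123 − 1)/0.5957 = 3.565
NF = 10 log₁₀(3.565) = 5.52 dB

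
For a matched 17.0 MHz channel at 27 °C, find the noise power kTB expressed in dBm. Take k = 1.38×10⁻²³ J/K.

T = 27 °C + 273.15 = 300.15 K
P_n = kTB = 1.38×10⁻²³ × 300.15 × 1.70×10⁷ = 7.04×10⁻¹⁴ W
In dBm: 10 log₁₀(7.04×10⁻¹⁴ / 10⁻³) = −101.5 dBm

−101.5 dBm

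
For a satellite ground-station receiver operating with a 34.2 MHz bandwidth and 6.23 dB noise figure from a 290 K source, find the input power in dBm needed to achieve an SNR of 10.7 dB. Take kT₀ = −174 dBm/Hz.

Sensitivity = −174 + 10 log₁₀(B) + NF + SNR_min
= −174 + 75.34 + 6.23 + 10.7
= −81.73 dBm → −81.7 dBm

−81.7 dBm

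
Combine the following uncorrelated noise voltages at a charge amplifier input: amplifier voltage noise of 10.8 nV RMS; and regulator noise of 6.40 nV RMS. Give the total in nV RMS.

12.6 nV

Uncorrelated sources add in power (mean-square): V_tot = √(ΣV_i²)
V_tot = √[(1.08×10⁻⁸)² + (6.40×10⁻⁹)²] = 1.26×10⁻⁸ V = 12.6 nV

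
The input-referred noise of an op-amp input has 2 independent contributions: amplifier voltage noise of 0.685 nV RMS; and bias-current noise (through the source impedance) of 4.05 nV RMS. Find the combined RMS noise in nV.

4.11 nV

Uncorrelated sources add in power (mean-square): V_tot = √(ΣV_i²)
V_tot = √[(6.85×10⁻¹⁰)² + (4.05×10⁻⁹)²] = 4.11×10⁻⁹ V = 4.11 nV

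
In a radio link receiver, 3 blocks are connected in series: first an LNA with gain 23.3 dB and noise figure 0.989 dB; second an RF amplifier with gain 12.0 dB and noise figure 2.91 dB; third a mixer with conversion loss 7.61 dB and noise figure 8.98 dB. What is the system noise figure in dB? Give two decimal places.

1.01 dB

Convert to linear (a loss of L dB is a gain of −L dB): F_i = 10^(NF_i/10), G_i = 10^(G_i,dB/10)
  Stage 1: F_1 = 10^(0.989/10) = 1.256, G_1 = 10^(23.3/10) = 213.8
  Stage 2: F_2 = 10^(2.91/10) = 1.954, G_2 = 10^(12.0/10) = 15.85
  Stage 3: F_3 = 10^(8.98/10) = 7.907, G_3 = 10^(−7.61/10) = 0.1734
Friis cascade:
  F = 1.256 + (1.954 − 1)/213.8 + (7.907 − 1)/3388 = 1.262
NF = 10 log₁₀(1.262) = 1.01 dB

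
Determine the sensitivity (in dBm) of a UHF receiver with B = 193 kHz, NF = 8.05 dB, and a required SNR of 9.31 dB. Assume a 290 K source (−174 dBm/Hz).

Sensitivity = −174 + 10 log₁₀(B) + NF + SNR_min
= −174 + 52.86 + 8.05 + 9.31
= −103.78 dBm → −103.8 dBm

−103.8 dBm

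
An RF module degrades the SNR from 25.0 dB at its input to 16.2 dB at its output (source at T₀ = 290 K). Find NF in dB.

NF (dB) = SNR_in(dB) − SNR_out(dB) when the source is at T₀
NF = 25.0 − 16.2 = 8.8 dB

8.8 dB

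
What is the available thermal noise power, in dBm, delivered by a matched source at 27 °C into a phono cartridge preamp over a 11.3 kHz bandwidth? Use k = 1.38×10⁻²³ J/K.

−133.3 dBm

T = 27 °C + 273.15 = 300.15 K
P_n = kTB = 1.38×10⁻²³ × 300.15 × 1.13×10⁴ = 4.68×10⁻¹⁷ W
In dBm: 10 log₁₀(4.68×10⁻¹⁷ / 10⁻³) = −133.3 dBm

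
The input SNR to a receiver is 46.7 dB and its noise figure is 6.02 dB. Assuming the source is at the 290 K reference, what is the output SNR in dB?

By definition F = SNR_in/SNR_out, so in dB: SNR_out = SNR_in − NF
SNR_out = 46.7 − 6.02 = 40.68 dB

40.68 dB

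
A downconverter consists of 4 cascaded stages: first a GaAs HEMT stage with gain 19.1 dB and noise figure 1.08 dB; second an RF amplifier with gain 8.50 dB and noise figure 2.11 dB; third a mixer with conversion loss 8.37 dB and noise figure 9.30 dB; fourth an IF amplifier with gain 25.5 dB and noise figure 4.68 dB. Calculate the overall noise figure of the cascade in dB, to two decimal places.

Convert to linear (a loss of L dB is a gain of −L dB): F_i = 10^(NF_i/10), G_i = 10^(G_i,dB/10)
  Stage 1: F_1 = 10^(1.08/10) = 1.282, G_1 = 10^(19.1/10) = 81.28
  Stage 2: F_2 = 10^(2.11/10) = 1.626, G_2 = 10^(8.50/10) = 7.079
  Stage 3: F_3 = 10^(9.30/10) = 8.511, G_3 = 10^(−8.37/10) = 0.1455
  Stage 4: F_4 = 10^(4.68/10) = 2.938, G_4 = 10^(25.5/10) = 354.8
Friis cascade:
  F = 1.282 + (1.626 − 1)/81.28 + (8.511 − 1)/575.4 + (2.938 − 1)/83.75 = 1.326
NF = 10 log₁₀(1.326) = 1.23 dB

1.23 dB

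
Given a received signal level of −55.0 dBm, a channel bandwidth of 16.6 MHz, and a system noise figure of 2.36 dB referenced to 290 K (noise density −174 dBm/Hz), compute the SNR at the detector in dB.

Noise floor: N = −174 + 10 log₁₀(B) + NF
10 log₁₀(1.66×10⁷) = 72.2 dB
N = −174 + 72.2 + 2.36 = −99.44 dBm
SNR = P_sig − N = −55.0 − (−99.44) = 44.44 dB → 44.4 dB

44.4 dB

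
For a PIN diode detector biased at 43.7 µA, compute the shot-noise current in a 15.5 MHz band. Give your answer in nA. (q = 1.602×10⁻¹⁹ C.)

I_n = √(2qI·B)
2qI·B = 2 × 1.602×10⁻¹⁹ × 4.37×10⁻⁵ × 1.55×10⁷ = 2.17×10⁻¹⁶ A²
I_n = √(2.17×10⁻¹⁶) = 1.47×10⁻⁸ A = 14.7 nA

14.7 nA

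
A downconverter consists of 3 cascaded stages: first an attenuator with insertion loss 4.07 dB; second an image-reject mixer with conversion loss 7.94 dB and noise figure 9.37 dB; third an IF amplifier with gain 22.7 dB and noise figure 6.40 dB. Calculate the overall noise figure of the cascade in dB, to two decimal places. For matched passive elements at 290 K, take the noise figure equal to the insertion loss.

18.78 dB

Convert to linear (a loss of L dB is a gain of −L dB): F_i = 10^(NF_i/10), G_i = 10^(G_i,dB/10)
  Stage 1: F_1 = 10^(4.07/10) = 2.553, G_1 = 10^(−4.07/10) = 0.3917
  Stage 2: F_2 = 10^(9.37/10) = 8.650, G_2 = 10^(−7.94/10) = 0.1607
  Stage 3: F_3 = 10^(6.40/10) = 4.365, G_3 = 10^(22.7/10) = 186.2
Friis cascade:
  F = 2.553 + (8.650 − 1)/0.3917 + (4.365 − 1)/0.06295 = 75.54
NF = 10 log₁₀(75.54) = 18.78 dB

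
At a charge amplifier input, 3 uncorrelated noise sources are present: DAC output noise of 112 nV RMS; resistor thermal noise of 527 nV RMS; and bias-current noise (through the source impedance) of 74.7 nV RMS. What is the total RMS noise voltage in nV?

Uncorrelated sources add in power (mean-square): V_tot = √(ΣV_i²)
V_tot = √[(1.12×10⁻⁷)² + (5.27×10⁻⁷)² + (7.47×10⁻⁸)²] = 5.44×10⁻⁷ V = 544 nV

544 nV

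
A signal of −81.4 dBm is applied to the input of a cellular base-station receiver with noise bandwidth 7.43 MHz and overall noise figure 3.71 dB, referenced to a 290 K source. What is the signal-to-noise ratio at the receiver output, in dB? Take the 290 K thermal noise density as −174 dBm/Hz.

Noise floor: N = −174 + 10 log₁₀(B) + NF
10 log₁₀(7.43×10⁶) = 68.71 dB
N = −174 + 68.71 + 3.71 = −101.58 dBm
SNR = P_sig − N = −81.4 − (−101.58) = 20.18 dB → 20.2 dB

20.2 dB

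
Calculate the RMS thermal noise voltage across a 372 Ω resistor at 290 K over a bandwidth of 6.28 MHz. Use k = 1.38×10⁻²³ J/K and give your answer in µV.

6.12 µV

V_n = √(4kTRB)
4kTRB = 4 × 1.38×10⁻²³ × 290 × 3.72×10² × 6.28×10⁶ = 3.74×10⁻¹¹ V²
V_n = √(3.74×10⁻¹¹) = 6.12×10⁻⁶ V = 6.12 µV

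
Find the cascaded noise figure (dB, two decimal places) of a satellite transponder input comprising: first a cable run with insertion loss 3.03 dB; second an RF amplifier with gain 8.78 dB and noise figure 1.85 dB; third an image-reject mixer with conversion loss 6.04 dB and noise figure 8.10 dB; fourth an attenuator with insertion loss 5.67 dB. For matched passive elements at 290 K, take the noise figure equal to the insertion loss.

8.69 dB

Convert to linear (a loss of L dB is a gain of −L dB): F_i = 10^(NF_i/10), G_i = 10^(G_i,dB/10)
  Stage 1: F_1 = 10^(3.03/10) = 2.009, G_1 = 10^(−3.03/10) = 0.4977
  Stage 2: F_2 = 10^(1.85/10) = 1.531, G_2 = 10^(8.78/10) = 7.551
  Stage 3: F_3 = 10^(8.10/10) = 6.457, G_3 = 10^(−6.04/10) = 0.2489
  Stage 4: F_4 = 10^(5.67/10) = 3.690, G_4 = 10^(−5.67/10) = 0.2710
Friis cascade:
  F = 2.009 + (1.531 − 1)/0.4977 + (6.457 − 1)/3.758 + (3.690 − 1)/0.9354 = 7.403
NF = 10 log₁₀(7.403) = 8.69 dB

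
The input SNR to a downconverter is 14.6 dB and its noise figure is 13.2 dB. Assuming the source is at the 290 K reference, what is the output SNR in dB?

By definition F = SNR_in/SNR_out, so in dB: SNR_out = SNR_in − NF
SNR_out = 14.6 − 13.2 = 1.4 dB

1.4 dB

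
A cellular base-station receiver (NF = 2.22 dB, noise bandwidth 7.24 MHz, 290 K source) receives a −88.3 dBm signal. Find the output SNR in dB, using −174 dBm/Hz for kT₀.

14.9 dB

Noise floor: N = −174 + 10 log₁₀(B) + NF
10 log₁₀(7.24×10⁶) = 68.6 dB
N = −174 + 68.6 + 2.22 = −103.18 dBm
SNR = P_sig − N = −88.3 − (−103.18) = 14.88 dB → 14.9 dB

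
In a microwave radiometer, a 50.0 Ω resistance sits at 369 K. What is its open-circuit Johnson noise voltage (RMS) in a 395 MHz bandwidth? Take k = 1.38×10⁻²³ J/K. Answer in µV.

V_n = √(4kTRB)
4kTRB = 4 × 1.38×10⁻²³ × 369 × 5.00×10¹ × 3.95×10⁸ = 4.02×10⁻¹⁰ V²
V_n = √(4.02×10⁻¹⁰) = 2.01×10⁻⁵ V = 20.1 µV

20.1 µV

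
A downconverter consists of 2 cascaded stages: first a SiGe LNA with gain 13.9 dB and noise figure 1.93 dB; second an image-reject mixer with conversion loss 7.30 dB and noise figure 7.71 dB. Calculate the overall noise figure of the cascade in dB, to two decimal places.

2.45 dB

Convert to linear (a loss of L dB is a gain of −L dB): F_i = 10^(NF_i/10), G_i = 10^(G_i,dB/10)
  Stage 1: F_1 = 10^(1.93/10) = 1.560, G_1 = 10^(13.9/10) = 24.55
  Stage 2: F_2 = 10^(7.71/10) = 5.902, G_2 = 10^(−7.30/10) = 0.1862
Friis cascade:
  F = 1.560 + (5.902 − 1)/24.55 = 1.759
NF = 10 log₁₀(1.759) = 2.45 dB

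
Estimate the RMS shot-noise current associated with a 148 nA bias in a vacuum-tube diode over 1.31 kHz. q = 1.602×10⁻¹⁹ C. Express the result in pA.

7.88 pA

I_n = √(2qI·B)
2qI·B = 2 × 1.602×10⁻¹⁹ × 1.48×10⁻⁷ × 1.31×10³ = 6.21×10⁻²³ A²
I_n = √(6.21×10⁻²³) = 7.88×10⁻¹² A = 7.88 pA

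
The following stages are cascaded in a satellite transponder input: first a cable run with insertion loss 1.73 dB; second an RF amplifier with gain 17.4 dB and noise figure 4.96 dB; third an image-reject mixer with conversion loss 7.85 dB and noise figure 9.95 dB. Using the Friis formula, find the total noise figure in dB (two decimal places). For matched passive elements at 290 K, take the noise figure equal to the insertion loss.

6.91 dB

Convert to linear (a loss of L dB is a gain of −L dB): F_i = 10^(NF_i/10), G_i = 10^(G_i,dB/10)
  Stage 1: F_1 = 10^(1.73/10) = 1.489, G_1 = 10^(−1.73/10) = 0.6714
  Stage 2: F_2 = 10^(4.96/10) = 3.133, G_2 = 10^(17.4/10) = 54.95
  Stage 3: F_3 = 10^(9.95/10) = 9.886, G_3 = 10^(−7.85/10) = 0.1641
Friis cascade:
  F = 1.489 + (3.133 − 1)/0.6714 + (9.886 − 1)/36.90 = 4.907
NF = 10 log₁₀(4.907) = 6.91 dB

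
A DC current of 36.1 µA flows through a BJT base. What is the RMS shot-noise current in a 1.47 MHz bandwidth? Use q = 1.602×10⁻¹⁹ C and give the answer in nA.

I_n = √(2qI·B)
2qI·B = 2 × 1.602×10⁻¹⁹ × 3.61×10⁻⁵ × 1.47×10⁶ = 1.70×10⁻¹⁷ A²
I_n = √(1.70×10⁻¹⁷) = 4.12×10⁻⁹ A = 4.12 nA

4.12 nA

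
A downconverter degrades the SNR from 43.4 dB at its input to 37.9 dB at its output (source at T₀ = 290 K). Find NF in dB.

5.5 dB

NF (dB) = SNR_in(dB) − SNR_out(dB) when the source is at T₀
NF = 43.4 − 37.9 = 5.5 dB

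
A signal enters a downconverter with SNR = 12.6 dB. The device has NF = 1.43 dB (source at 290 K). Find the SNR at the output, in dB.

By definition F = SNR_in/SNR_out, so in dB: SNR_out = SNR_in − NF
SNR_out = 12.6 − 1.43 = 11.17 dB

11.17 dB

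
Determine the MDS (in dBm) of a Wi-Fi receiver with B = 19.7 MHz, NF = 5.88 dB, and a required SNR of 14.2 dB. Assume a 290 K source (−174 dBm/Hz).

Sensitivity = −174 + 10 log₁₀(B) + NF + SNR_min
= −174 + 72.94 + 5.88 + 14.2
= −80.98 dBm → −81.0 dBm

−81.0 dBm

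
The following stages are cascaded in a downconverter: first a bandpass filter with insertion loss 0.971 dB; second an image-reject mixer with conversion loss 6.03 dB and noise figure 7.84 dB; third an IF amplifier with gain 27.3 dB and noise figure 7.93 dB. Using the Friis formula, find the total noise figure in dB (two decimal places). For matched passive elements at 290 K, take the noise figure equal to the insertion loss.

Convert to linear (a loss of L dB is a gain of −L dB): F_i = 10^(NF_i/10), G_i = 10^(G_i,dB/10)
  Stage 1: F_1 = 10^(0.971/10) = 1.251, G_1 = 10^(−0.971/10) = 0.7997
  Stage 2: F_2 = 10^(7.84/10) = 6.081, G_2 = 10^(−6.03/10) = 0.2495
  Stage 3: F_3 = 10^(7.93/10) = 6.209, G_3 = 10^(27.3/10) = 537.0
Friis cascade:
  F = 1.251 + (6.081 − 1)/0.7997 + (6.209 − 1)/0.1995 = 33.72
NF = 10 log₁₀(33.72) = 15.28 dB

15.28 dB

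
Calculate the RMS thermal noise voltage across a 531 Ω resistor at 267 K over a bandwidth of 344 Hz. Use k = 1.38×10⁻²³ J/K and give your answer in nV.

51.9 nV

V_n = √(4kTRB)
4kTRB = 4 × 1.38×10⁻²³ × 267 × 5.31×10² × 3.44×10² = 2.69×10⁻¹⁵ V²
V_n = √(2.69×10⁻¹⁵) = 5.19×10⁻⁸ V = 51.9 nV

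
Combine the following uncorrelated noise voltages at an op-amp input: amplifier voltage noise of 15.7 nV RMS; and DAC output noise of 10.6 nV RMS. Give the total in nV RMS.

18.9 nV

Uncorrelated sources add in power (mean-square): V_tot = √(ΣV_i²)
V_tot = √[(1.57×10⁻⁸)² + (1.06×10⁻⁸)²] = 1.89×10⁻⁸ V = 18.9 nV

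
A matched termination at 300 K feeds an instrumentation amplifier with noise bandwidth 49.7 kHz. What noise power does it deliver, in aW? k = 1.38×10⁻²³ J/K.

P_n = kTB = 1.38×10⁻²³ × 300 × 4.97×10⁴ = 2.06×10⁻¹⁶ W = 206 aW

206 aW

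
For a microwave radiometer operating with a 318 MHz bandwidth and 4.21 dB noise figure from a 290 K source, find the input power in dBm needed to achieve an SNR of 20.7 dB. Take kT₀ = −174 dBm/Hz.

Sensitivity = −174 + 10 log₁₀(B) + NF + SNR_min
= −174 + 85.02 + 4.21 + 20.7
= −64.07 dBm → −64.1 dBm

−64.1 dBm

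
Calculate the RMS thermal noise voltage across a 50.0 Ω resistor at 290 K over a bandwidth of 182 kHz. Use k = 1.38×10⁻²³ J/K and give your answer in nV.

382 nV

V_n = √(4kTRB)
4kTRB = 4 × 1.38×10⁻²³ × 290 × 5.00×10¹ × 1.82×10⁵ = 1.46×10⁻¹³ V²
V_n = √(1.46×10⁻¹³) = 3.82×10⁻⁷ V = 382 nV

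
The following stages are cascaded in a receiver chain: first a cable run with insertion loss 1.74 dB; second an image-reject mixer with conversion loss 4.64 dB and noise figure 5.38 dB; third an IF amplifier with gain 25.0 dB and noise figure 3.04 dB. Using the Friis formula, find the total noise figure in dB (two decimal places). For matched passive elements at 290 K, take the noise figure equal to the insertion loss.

Convert to linear (a loss of L dB is a gain of −L dB): F_i = 10^(NF_i/10), G_i = 10^(G_i,dB/10)
  Stage 1: F_1 = 10^(1.74/10) = 1.493, G_1 = 10^(−1.74/10) = 0.6699
  Stage 2: F_2 = 10^(5.38/10) = 3.451, G_2 = 10^(−4.64/10) = 0.3436
  Stage 3: F_3 = 10^(3.04/10) = 2.014, G_3 = 10^(25.0/10) = 316.2
Friis cascade:
  F = 1.493 + (3.451 − 1)/0.6699 + (2.014 − 1)/0.2301 = 9.557
NF = 10 log₁₀(9.557) = 9.80 dB

9.80 dB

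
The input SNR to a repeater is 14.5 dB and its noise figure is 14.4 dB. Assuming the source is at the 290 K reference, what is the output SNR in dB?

By definition F = SNR_in/SNR_out, so in dB: SNR_out = SNR_in − NF
SNR_out = 14.5 − 14.4 = 0.1 dB

0.1 dB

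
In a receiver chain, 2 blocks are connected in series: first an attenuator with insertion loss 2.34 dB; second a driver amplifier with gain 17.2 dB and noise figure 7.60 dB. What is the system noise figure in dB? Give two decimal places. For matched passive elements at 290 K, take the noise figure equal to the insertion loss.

9.94 dB

Convert to linear (a loss of L dB is a gain of −L dB): F_i = 10^(NF_i/10), G_i = 10^(G_i,dB/10)
  Stage 1: F_1 = 10^(2.34/10) = 1.714, G_1 = 10^(−2.34/10) = 0.5834
  Stage 2: F_2 = 10^(7.60/10) = 5.754, G_2 = 10^(17.2/10) = 52.48
Friis cascade:
  F = 1.714 + (5.754 − 1)/0.5834 = 9.863
NF = 10 log₁₀(9.863) = 9.94 dB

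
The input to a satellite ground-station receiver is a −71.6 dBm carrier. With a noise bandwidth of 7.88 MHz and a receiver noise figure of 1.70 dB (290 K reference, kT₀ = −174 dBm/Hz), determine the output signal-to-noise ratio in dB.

Noise floor: N = −174 + 10 log₁₀(B) + NF
10 log₁₀(7.88×10⁶) = 68.97 dB
N = −174 + 68.97 + 1.70 = −103.33 dBm
SNR = P_sig − N = −71.6 − (−103.33) = 31.73 dB → 31.7 dB

31.7 dB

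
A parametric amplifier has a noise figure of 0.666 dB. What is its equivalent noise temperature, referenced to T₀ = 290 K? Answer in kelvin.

F = 10^(0.666/10) = 1.16574
T_e = (F − 1)·T₀ = (1.16574 − 1) × 290 = 48.1 K

48.1 K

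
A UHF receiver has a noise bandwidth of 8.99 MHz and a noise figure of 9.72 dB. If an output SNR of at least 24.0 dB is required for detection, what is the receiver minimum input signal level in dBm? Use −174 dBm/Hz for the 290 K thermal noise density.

Sensitivity = −174 + 10 log₁₀(B) + NF + SNR_min
= −174 + 69.54 + 9.72 + 24.0
= −70.74 dBm → −70.7 dBm

−70.7 dBm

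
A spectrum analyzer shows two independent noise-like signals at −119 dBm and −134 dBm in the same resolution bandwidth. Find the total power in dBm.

Convert to linear, add, convert back:
P₁ = 1.26×10⁻¹⁵ W, P₂ = 3.98×10⁻¹⁷ W
P_tot = 1.30×10⁻¹⁵ W → 10 log₁₀(P_tot / 10⁻³) = −118.9 dBm

−118.9 dBm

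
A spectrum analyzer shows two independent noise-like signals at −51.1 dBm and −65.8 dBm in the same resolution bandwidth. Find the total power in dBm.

−51.0 dBm

Convert to linear, add, convert back:
P₁ = 7.76×10⁻⁹ W, P₂ = 2.63×10⁻¹⁰ W
P_tot = 8.03×10⁻⁹ W → 10 log₁₀(P_tot / 10⁻³) = −51.0 dBm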